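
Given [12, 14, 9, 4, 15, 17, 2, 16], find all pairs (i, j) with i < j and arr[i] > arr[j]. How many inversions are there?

Finding inversions in [12, 14, 9, 4, 15, 17, 2, 16]:

(0, 2): arr[0]=12 > arr[2]=9
(0, 3): arr[0]=12 > arr[3]=4
(0, 6): arr[0]=12 > arr[6]=2
(1, 2): arr[1]=14 > arr[2]=9
(1, 3): arr[1]=14 > arr[3]=4
(1, 6): arr[1]=14 > arr[6]=2
(2, 3): arr[2]=9 > arr[3]=4
(2, 6): arr[2]=9 > arr[6]=2
(3, 6): arr[3]=4 > arr[6]=2
(4, 6): arr[4]=15 > arr[6]=2
(5, 6): arr[5]=17 > arr[6]=2
(5, 7): arr[5]=17 > arr[7]=16

Total inversions: 12

The array has 12 inversion(s): (0,2), (0,3), (0,6), (1,2), (1,3), (1,6), (2,3), (2,6), (3,6), (4,6), (5,6), (5,7). Each pair (i,j) satisfies i < j and arr[i] > arr[j].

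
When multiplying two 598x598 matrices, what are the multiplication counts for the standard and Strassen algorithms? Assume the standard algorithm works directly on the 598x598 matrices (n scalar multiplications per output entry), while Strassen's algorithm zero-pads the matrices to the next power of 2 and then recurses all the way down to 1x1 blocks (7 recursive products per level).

Matrix multiplication for 598x598 matrices:

Strassen's algorithm requires power-of-2 dimensions. Pad 598x598 to 1024x1024 (next power of 2).

Standard algorithm: 598^3 = 213847192 multiplications
Strassen's algorithm: 7^(log2(1024)) = 7^10 = 282475249 multiplications
Difference: 213847192 - 282475249 = -68628057 (Strassen uses MORE here due to padding overhead — for small or just-over-power-of-2 n, padding can outweigh the per-level savings)

Standard: 213847192 multiplications (598^3). Strassen: 282475249 multiplications (7^10, after padding to 1024x1024). Strassen reduces 8 recursive multiplications to 7 at each level.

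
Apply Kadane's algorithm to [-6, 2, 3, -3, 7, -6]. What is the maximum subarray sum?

Using Kadane's algorithm on [-6, 2, 3, -3, 7, -6]:

Scanning through the array:
Position 1 (value 2): max_ending_here = 2, max_so_far = 2
Position 2 (value 3): max_ending_here = 5, max_so_far = 5
Position 3 (value -3): max_ending_here = 2, max_so_far = 5
Position 4 (value 7): max_ending_here = 9, max_so_far = 9
Position 5 (value -6): max_ending_here = 3, max_so_far = 9

Maximum subarray: [2, 3, -3, 7]
Maximum sum: 9

The maximum subarray is [2, 3, -3, 7] with sum 9. This subarray runs from index 1 to index 4.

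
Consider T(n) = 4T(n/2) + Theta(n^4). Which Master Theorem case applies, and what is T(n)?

Master Theorem for T(n) = 4T(n/2) + O(n^4):

a = 4, b = 2, c = 4
log_b(a) = log_2(4) = 2.0000

Case 3: c = 4 > log_2(4) = 2.0000
T(n) = O(n^4) = O(n^4)

For T(n) = 4T(n/2) + O(n^4): log_2(4) = 2.0000. This is Case 3 of the Master Theorem (c > log_b(a), work dominated by root), giving O(n^4).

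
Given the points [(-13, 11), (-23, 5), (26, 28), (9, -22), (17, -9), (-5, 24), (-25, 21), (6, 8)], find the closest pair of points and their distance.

Computing all pairwise distances among 8 points:

d((-13, 11), (-23, 5)) = 11.6619 <-- minimum
d((-13, 11), (26, 28)) = 42.5441
d((-13, 11), (9, -22)) = 39.6611
d((-13, 11), (17, -9)) = 36.0555
d((-13, 11), (-5, 24)) = 15.2643
d((-13, 11), (-25, 21)) = 15.6205
d((-13, 11), (6, 8)) = 19.2354
d((-23, 5), (26, 28)) = 54.1295
d((-23, 5), (9, -22)) = 41.8688
d((-23, 5), (17, -9)) = 42.3792
d((-23, 5), (-5, 24)) = 26.1725
d((-23, 5), (-25, 21)) = 16.1245
d((-23, 5), (6, 8)) = 29.1548
d((26, 28), (9, -22)) = 52.811
d((26, 28), (17, -9)) = 38.0789
d((26, 28), (-5, 24)) = 31.257
d((26, 28), (-25, 21)) = 51.4782
d((26, 28), (6, 8)) = 28.2843
d((9, -22), (17, -9)) = 15.2643
d((9, -22), (-5, 24)) = 48.0833
d((9, -22), (-25, 21)) = 54.8179
d((9, -22), (6, 8)) = 30.1496
d((17, -9), (-5, 24)) = 39.6611
d((17, -9), (-25, 21)) = 51.614
d((17, -9), (6, 8)) = 20.2485
d((-5, 24), (-25, 21)) = 20.2237
d((-5, 24), (6, 8)) = 19.4165
d((-25, 21), (6, 8)) = 33.6155

Closest pair: (-13, 11) and (-23, 5) with distance 11.6619

The closest pair is (-13, 11) and (-23, 5) with Euclidean distance 11.6619. For 8 points, brute-force pairwise comparison is shown above. For large n, the divide-and-conquer algorithm (sort by x, recurse on halves, check the dividing strip) achieves O(n log n).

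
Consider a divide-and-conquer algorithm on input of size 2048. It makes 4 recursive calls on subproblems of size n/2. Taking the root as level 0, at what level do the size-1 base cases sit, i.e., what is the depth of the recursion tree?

For divide and conquer with division factor 2:

Problem sizes at each level:
Level 0: 2048
Level 1: 1024
Level 2: 512
Level 3: 256
Level 4: 128
Level 5: 64
Level 6: 32
Level 7: 16
Level 8: 8
Level 9: 4
Level 10: 2
Level 11: 1

The root is level 0 and the size-1 base case is level 11 (the tree spans levels 0 through 11, i.e. 12 levels counting the root), so the depth is the number of divisions: log_2(2048) = 11

The recursion tree depth is log_2(2048) = 11. At each level, the problem size is divided by 2, so it takes 11 divisions to reduce to a base case of size 1. The algorithm makes 4 recursive calls at each level.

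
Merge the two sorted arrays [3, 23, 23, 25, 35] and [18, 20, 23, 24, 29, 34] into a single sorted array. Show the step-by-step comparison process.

Merging process:

Compare 3 vs 18: take 3 from left. Merged: [3]
Compare 23 vs 18: take 18 from right. Merged: [3, 18]
Compare 23 vs 20: take 20 from right. Merged: [3, 18, 20]
Compare 23 vs 23: take 23 from left. Merged: [3, 18, 20, 23]
Compare 23 vs 23: take 23 from left. Merged: [3, 18, 20, 23, 23]
Compare 25 vs 23: take 23 from right. Merged: [3, 18, 20, 23, 23, 23]
Compare 25 vs 24: take 24 from right. Merged: [3, 18, 20, 23, 23, 23, 24]
Compare 25 vs 29: take 25 from left. Merged: [3, 18, 20, 23, 23, 23, 24, 25]
Compare 35 vs 29: take 29 from right. Merged: [3, 18, 20, 23, 23, 23, 24, 25, 29]
Compare 35 vs 34: take 34 from right. Merged: [3, 18, 20, 23, 23, 23, 24, 25, 29, 34]
Append remaining from left: [35]. Merged: [3, 18, 20, 23, 23, 23, 24, 25, 29, 34, 35]

Final merged array: [3, 18, 20, 23, 23, 23, 24, 25, 29, 34, 35]
Total comparisons: 10

The merged array is [3, 18, 20, 23, 23, 23, 24, 25, 29, 34, 35], requiring 10 comparisons. The merge step runs in O(n) time where n is the total number of elements.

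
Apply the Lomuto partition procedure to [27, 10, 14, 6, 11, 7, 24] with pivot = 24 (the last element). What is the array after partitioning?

Lomuto partition with pivot = 24:

Initial array: [27, 10, 14, 6, 11, 7, 24]

arr[0]=27 > 24: no swap
arr[1]=10 <= 24: swap with position 0, array becomes [10, 27, 14, 6, 11, 7, 24]
arr[2]=14 <= 24: swap with position 1, array becomes [10, 14, 27, 6, 11, 7, 24]
arr[3]=6 <= 24: swap with position 2, array becomes [10, 14, 6, 27, 11, 7, 24]
arr[4]=11 <= 24: swap with position 3, array becomes [10, 14, 6, 11, 27, 7, 24]
arr[5]=7 <= 24: swap with position 4, array becomes [10, 14, 6, 11, 7, 27, 24]

Place pivot at position 5: [10, 14, 6, 11, 7, 24, 27]
Pivot position: 5

After partitioning with pivot 24, the array becomes [10, 14, 6, 11, 7, 24, 27]. The pivot is placed at index 5. All elements to the left of the pivot are <= 24, and all elements to the right are > 24.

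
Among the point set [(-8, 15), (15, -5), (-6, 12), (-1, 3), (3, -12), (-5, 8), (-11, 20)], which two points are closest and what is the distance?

Computing all pairwise distances among 7 points:

d((-8, 15), (15, -5)) = 30.4795
d((-8, 15), (-6, 12)) = 3.6056 <-- minimum
d((-8, 15), (-1, 3)) = 13.8924
d((-8, 15), (3, -12)) = 29.1548
d((-8, 15), (-5, 8)) = 7.6158
d((-8, 15), (-11, 20)) = 5.831
d((15, -5), (-6, 12)) = 27.0185
d((15, -5), (-1, 3)) = 17.8885
d((15, -5), (3, -12)) = 13.8924
d((15, -5), (-5, 8)) = 23.8537
d((15, -5), (-11, 20)) = 36.0694
d((-6, 12), (-1, 3)) = 10.2956
d((-6, 12), (3, -12)) = 25.632
d((-6, 12), (-5, 8)) = 4.1231
d((-6, 12), (-11, 20)) = 9.434
d((-1, 3), (3, -12)) = 15.5242
d((-1, 3), (-5, 8)) = 6.4031
d((-1, 3), (-11, 20)) = 19.7231
d((3, -12), (-5, 8)) = 21.5407
d((3, -12), (-11, 20)) = 34.9285
d((-5, 8), (-11, 20)) = 13.4164

Closest pair: (-8, 15) and (-6, 12) with distance 3.6056

The closest pair is (-8, 15) and (-6, 12) with Euclidean distance 3.6056. For 7 points, brute-force pairwise comparison is shown above. For large n, the divide-and-conquer algorithm (sort by x, recurse on halves, check the dividing strip) achieves O(n log n).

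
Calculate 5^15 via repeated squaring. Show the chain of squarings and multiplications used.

Computing 5^15 by squaring (build up from 5^1; each line after the first costs one multiplication):

5^1 = 5
5^2 = (5^1)^2 = 5^2 = 25
5^3 = 5 * 5^2 = 5 * 25 = 125
5^6 = (5^3)^2 = 125^2 = 15625
5^7 = 5 * 5^6 = 5 * 15625 = 78125
5^14 = (5^7)^2 = 78125^2 = 6103515625
5^15 = 5 * 5^14 = 5 * 6103515625 = 30517578125

Result: 30517578125
Multiplications needed: 6 (6 lines after 5^1)

5^15 = 30517578125. Using exponentiation by squaring, this requires 6 multiplications. The key idea: if the exponent is even, square the half-power; if odd, multiply by the base once.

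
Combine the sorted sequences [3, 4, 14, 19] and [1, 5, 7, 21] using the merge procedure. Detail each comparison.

Merging process:

Compare 3 vs 1: take 1 from right. Merged: [1]
Compare 3 vs 5: take 3 from left. Merged: [1, 3]
Compare 4 vs 5: take 4 from left. Merged: [1, 3, 4]
Compare 14 vs 5: take 5 from right. Merged: [1, 3, 4, 5]
Compare 14 vs 7: take 7 from right. Merged: [1, 3, 4, 5, 7]
Compare 14 vs 21: take 14 from left. Merged: [1, 3, 4, 5, 7, 14]
Compare 19 vs 21: take 19 from left. Merged: [1, 3, 4, 5, 7, 14, 19]
Append remaining from right: [21]. Merged: [1, 3, 4, 5, 7, 14, 19, 21]

Final merged array: [1, 3, 4, 5, 7, 14, 19, 21]
Total comparisons: 7

The merged array is [1, 3, 4, 5, 7, 14, 19, 21], requiring 7 comparisons. The merge step runs in O(n) time where n is the total number of elements.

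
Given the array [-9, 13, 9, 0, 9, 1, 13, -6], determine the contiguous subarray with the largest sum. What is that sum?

Using Kadane's algorithm on [-9, 13, 9, 0, 9, 1, 13, -6]:

Scanning through the array:
Position 1 (value 13): max_ending_here = 13, max_so_far = 13
Position 2 (value 9): max_ending_here = 22, max_so_far = 22
Position 3 (value 0): max_ending_here = 22, max_so_far = 22
Position 4 (value 9): max_ending_here = 31, max_so_far = 31
Position 5 (value 1): max_ending_here = 32, max_so_far = 32
Position 6 (value 13): max_ending_here = 45, max_so_far = 45
Position 7 (value -6): max_ending_here = 39, max_so_far = 45

Maximum subarray: [13, 9, 0, 9, 1, 13]
Maximum sum: 45

The maximum subarray is [13, 9, 0, 9, 1, 13] with sum 45. This subarray runs from index 1 to index 6.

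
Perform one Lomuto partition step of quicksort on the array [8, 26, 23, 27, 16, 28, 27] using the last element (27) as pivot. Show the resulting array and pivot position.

Lomuto partition with pivot = 27:

Initial array: [8, 26, 23, 27, 16, 28, 27]

arr[0]=8 <= 27: swap with position 0, array becomes [8, 26, 23, 27, 16, 28, 27]
arr[1]=26 <= 27: swap with position 1, array becomes [8, 26, 23, 27, 16, 28, 27]
arr[2]=23 <= 27: swap with position 2, array becomes [8, 26, 23, 27, 16, 28, 27]
arr[3]=27 <= 27: swap with position 3, array becomes [8, 26, 23, 27, 16, 28, 27]
arr[4]=16 <= 27: swap with position 4, array becomes [8, 26, 23, 27, 16, 28, 27]
arr[5]=28 > 27: no swap

Place pivot at position 5: [8, 26, 23, 27, 16, 27, 28]
Pivot position: 5

After partitioning with pivot 27, the array becomes [8, 26, 23, 27, 16, 27, 28]. The pivot is placed at index 5. All elements to the left of the pivot are <= 27, and all elements to the right are > 27.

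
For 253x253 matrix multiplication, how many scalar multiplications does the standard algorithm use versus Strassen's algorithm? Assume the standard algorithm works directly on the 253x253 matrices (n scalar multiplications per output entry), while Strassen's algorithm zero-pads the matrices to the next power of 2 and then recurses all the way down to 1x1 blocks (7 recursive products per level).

Matrix multiplication for 253x253 matrices:

Strassen's algorithm requires power-of-2 dimensions. Pad 253x253 to 256x256 (next power of 2).

Standard algorithm: 253^3 = 16194277 multiplications
Strassen's algorithm: 7^(log2(256)) = 7^8 = 5764801 multiplications
Savings: 16194277 - 5764801 = 10429476 multiplications

Standard: 16194277 multiplications (253^3). Strassen: 5764801 multiplications (7^8, after padding to 256x256). Strassen reduces 8 recursive multiplications to 7 at each level.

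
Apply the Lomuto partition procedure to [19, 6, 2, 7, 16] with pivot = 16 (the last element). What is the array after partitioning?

Lomuto partition with pivot = 16:

Initial array: [19, 6, 2, 7, 16]

arr[0]=19 > 16: no swap
arr[1]=6 <= 16: swap with position 0, array becomes [6, 19, 2, 7, 16]
arr[2]=2 <= 16: swap with position 1, array becomes [6, 2, 19, 7, 16]
arr[3]=7 <= 16: swap with position 2, array becomes [6, 2, 7, 19, 16]

Place pivot at position 3: [6, 2, 7, 16, 19]
Pivot position: 3

After partitioning with pivot 16, the array becomes [6, 2, 7, 16, 19]. The pivot is placed at index 3. All elements to the left of the pivot are <= 16, and all elements to the right are > 16.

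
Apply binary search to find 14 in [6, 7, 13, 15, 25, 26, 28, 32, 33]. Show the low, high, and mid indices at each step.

Binary search for 14 in [6, 7, 13, 15, 25, 26, 28, 32, 33]:

lo=0, hi=8, mid=4, arr[mid]=25 -> 25 > 14, search left half
lo=0, hi=3, mid=1, arr[mid]=7 -> 7 < 14, search right half
lo=2, hi=3, mid=2, arr[mid]=13 -> 13 < 14, search right half
lo=3, hi=3, mid=3, arr[mid]=15 -> 15 > 14, search left half
lo=3 > hi=2, target 14 not found

Binary search determines that 14 is not in the array after 4 comparisons. The search space was exhausted without finding the target.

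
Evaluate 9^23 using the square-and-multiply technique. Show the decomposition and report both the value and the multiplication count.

Computing 9^23 by squaring (build up from 9^1; each line after the first costs one multiplication):

9^1 = 9
9^2 = (9^1)^2 = 9^2 = 81
9^4 = (9^2)^2 = 81^2 = 6561
9^5 = 9 * 9^4 = 9 * 6561 = 59049
9^10 = (9^5)^2 = 59049^2 = 3486784401
9^11 = 9 * 9^10 = 9 * 3486784401 = 31381059609
9^22 = (9^11)^2 = 31381059609^2 = 984770902183611232881
9^23 = 9 * 9^22 = 9 * 984770902183611232881 = 8862938119652501095929

Result: 8862938119652501095929
Multiplications needed: 7 (7 lines after 9^1)

9^23 = 8862938119652501095929. Using exponentiation by squaring, this requires 7 multiplications. The key idea: if the exponent is even, square the half-power; if odd, multiply by the base once.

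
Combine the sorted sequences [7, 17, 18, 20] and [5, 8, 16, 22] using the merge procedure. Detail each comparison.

Merging process:

Compare 7 vs 5: take 5 from right. Merged: [5]
Compare 7 vs 8: take 7 from left. Merged: [5, 7]
Compare 17 vs 8: take 8 from right. Merged: [5, 7, 8]
Compare 17 vs 16: take 16 from right. Merged: [5, 7, 8, 16]
Compare 17 vs 22: take 17 from left. Merged: [5, 7, 8, 16, 17]
Compare 18 vs 22: take 18 from left. Merged: [5, 7, 8, 16, 17, 18]
Compare 20 vs 22: take 20 from left. Merged: [5, 7, 8, 16, 17, 18, 20]
Append remaining from right: [22]. Merged: [5, 7, 8, 16, 17, 18, 20, 22]

Final merged array: [5, 7, 8, 16, 17, 18, 20, 22]
Total comparisons: 7

The merged array is [5, 7, 8, 16, 17, 18, 20, 22], requiring 7 comparisons. The merge step runs in O(n) time where n is the total number of elements.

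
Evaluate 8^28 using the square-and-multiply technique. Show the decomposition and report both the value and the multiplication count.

Computing 8^28 by squaring (build up from 8^1; each line after the first costs one multiplication):

8^1 = 8
8^2 = (8^1)^2 = 8^2 = 64
8^3 = 8 * 8^2 = 8 * 64 = 512
8^6 = (8^3)^2 = 512^2 = 262144
8^7 = 8 * 8^6 = 8 * 262144 = 2097152
8^14 = (8^7)^2 = 2097152^2 = 4398046511104
8^28 = (8^14)^2 = 4398046511104^2 = 19342813113834066795298816

Result: 19342813113834066795298816
Multiplications needed: 6 (6 lines after 8^1)

8^28 = 19342813113834066795298816. Using exponentiation by squaring, this requires 6 multiplications. The key idea: if the exponent is even, square the half-power; if odd, multiply by the base once.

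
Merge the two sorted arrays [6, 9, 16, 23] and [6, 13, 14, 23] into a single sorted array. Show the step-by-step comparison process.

Merging process:

Compare 6 vs 6: take 6 from left. Merged: [6]
Compare 9 vs 6: take 6 from right. Merged: [6, 6]
Compare 9 vs 13: take 9 from left. Merged: [6, 6, 9]
Compare 16 vs 13: take 13 from right. Merged: [6, 6, 9, 13]
Compare 16 vs 14: take 14 from right. Merged: [6, 6, 9, 13, 14]
Compare 16 vs 23: take 16 from left. Merged: [6, 6, 9, 13, 14, 16]
Compare 23 vs 23: take 23 from left. Merged: [6, 6, 9, 13, 14, 16, 23]
Append remaining from right: [23]. Merged: [6, 6, 9, 13, 14, 16, 23, 23]

Final merged array: [6, 6, 9, 13, 14, 16, 23, 23]
Total comparisons: 7

The merged array is [6, 6, 9, 13, 14, 16, 23, 23], requiring 7 comparisons. The merge step runs in O(n) time where n is the total number of elements.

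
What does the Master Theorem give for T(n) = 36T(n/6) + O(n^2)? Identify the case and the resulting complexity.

Master Theorem for T(n) = 36T(n/6) + O(n^2):

a = 36, b = 6, c = 2
log_b(a) = log_6(36) = 2.0000

Case 2: c = 2 = log_6(36) = 2.0000
T(n) = O(n^2 log n) = O(n^2 log n)

For T(n) = 36T(n/6) + O(n^2): log_6(36) = 2.0000. This is Case 2 of the Master Theorem (c = log_b(a), equal work at all levels), giving O(n^2 log n).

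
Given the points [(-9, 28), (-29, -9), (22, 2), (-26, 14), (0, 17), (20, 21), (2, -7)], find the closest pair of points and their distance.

Computing all pairwise distances among 7 points:

d((-9, 28), (-29, -9)) = 42.0595
d((-9, 28), (22, 2)) = 40.4599
d((-9, 28), (-26, 14)) = 22.0227
d((-9, 28), (0, 17)) = 14.2127 <-- minimum
d((-9, 28), (20, 21)) = 29.8329
d((-9, 28), (2, -7)) = 36.6879
d((-29, -9), (22, 2)) = 52.1728
d((-29, -9), (-26, 14)) = 23.1948
d((-29, -9), (0, 17)) = 38.9487
d((-29, -9), (20, 21)) = 57.4543
d((-29, -9), (2, -7)) = 31.0644
d((22, 2), (-26, 14)) = 49.4773
d((22, 2), (0, 17)) = 26.6271
d((22, 2), (20, 21)) = 19.105
d((22, 2), (2, -7)) = 21.9317
d((-26, 14), (0, 17)) = 26.1725
d((-26, 14), (20, 21)) = 46.5296
d((-26, 14), (2, -7)) = 35.0
d((0, 17), (20, 21)) = 20.3961
d((0, 17), (2, -7)) = 24.0832
d((20, 21), (2, -7)) = 33.2866

Closest pair: (-9, 28) and (0, 17) with distance 14.2127

The closest pair is (-9, 28) and (0, 17) with Euclidean distance 14.2127. For 7 points, brute-force pairwise comparison is shown above. For large n, the divide-and-conquer algorithm (sort by x, recurse on halves, check the dividing strip) achieves O(n log n).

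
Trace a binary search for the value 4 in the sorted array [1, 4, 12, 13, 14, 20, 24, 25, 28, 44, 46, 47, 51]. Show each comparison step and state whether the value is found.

Binary search for 4 in [1, 4, 12, 13, 14, 20, 24, 25, 28, 44, 46, 47, 51]:

lo=0, hi=12, mid=6, arr[mid]=24 -> 24 > 4, search left half
lo=0, hi=5, mid=2, arr[mid]=12 -> 12 > 4, search left half
lo=0, hi=1, mid=0, arr[mid]=1 -> 1 < 4, search right half
lo=1, hi=1, mid=1, arr[mid]=4 -> Found target at index 1!

Binary search finds 4 at index 1 after 4 comparisons. The search repeatedly halves the search space by comparing with the middle element.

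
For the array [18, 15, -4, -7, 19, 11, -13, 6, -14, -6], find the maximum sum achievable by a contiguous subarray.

Using Kadane's algorithm on [18, 15, -4, -7, 19, 11, -13, 6, -14, -6]:

Scanning through the array:
Position 1 (value 15): max_ending_here = 33, max_so_far = 33
Position 2 (value -4): max_ending_here = 29, max_so_far = 33
Position 3 (value -7): max_ending_here = 22, max_so_far = 33
Position 4 (value 19): max_ending_here = 41, max_so_far = 41
Position 5 (value 11): max_ending_here = 52, max_so_far = 52
Position 6 (value -13): max_ending_here = 39, max_so_far = 52
Position 7 (value 6): max_ending_here = 45, max_so_far = 52
Position 8 (value -14): max_ending_here = 31, max_so_far = 52
Position 9 (value -6): max_ending_here = 25, max_so_far = 52

Maximum subarray: [18, 15, -4, -7, 19, 11]
Maximum sum: 52

The maximum subarray is [18, 15, -4, -7, 19, 11] with sum 52. This subarray runs from index 0 to index 5.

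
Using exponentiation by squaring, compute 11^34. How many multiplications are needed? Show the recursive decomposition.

Computing 11^34 by squaring (build up from 11^1; each line after the first costs one multiplication):

11^1 = 11
11^2 = (11^1)^2 = 11^2 = 121
11^4 = (11^2)^2 = 121^2 = 14641
11^8 = (11^4)^2 = 14641^2 = 214358881
11^16 = (11^8)^2 = 214358881^2 = 45949729863572161
11^17 = 11 * 11^16 = 11 * 45949729863572161 = 505447028499293771
11^34 = (11^17)^2 = 505447028499293771^2 = 255476698618765889551019445759400441

Result: 255476698618765889551019445759400441
Multiplications needed: 6 (6 lines after 11^1)

11^34 = 255476698618765889551019445759400441. Using exponentiation by squaring, this requires 6 multiplications. The key idea: if the exponent is even, square the half-power; if odd, multiply by the base once.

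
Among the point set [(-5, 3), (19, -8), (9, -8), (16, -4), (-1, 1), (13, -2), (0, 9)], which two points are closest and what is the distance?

Computing all pairwise distances among 7 points:

d((-5, 3), (19, -8)) = 26.4008
d((-5, 3), (9, -8)) = 17.8045
d((-5, 3), (16, -4)) = 22.1359
d((-5, 3), (-1, 1)) = 4.4721
d((-5, 3), (13, -2)) = 18.6815
d((-5, 3), (0, 9)) = 7.8102
d((19, -8), (9, -8)) = 10.0
d((19, -8), (16, -4)) = 5.0
d((19, -8), (-1, 1)) = 21.9317
d((19, -8), (13, -2)) = 8.4853
d((19, -8), (0, 9)) = 25.4951
d((9, -8), (16, -4)) = 8.0623
d((9, -8), (-1, 1)) = 13.4536
d((9, -8), (13, -2)) = 7.2111
d((9, -8), (0, 9)) = 19.2354
d((16, -4), (-1, 1)) = 17.72
d((16, -4), (13, -2)) = 3.6056 <-- minimum
d((16, -4), (0, 9)) = 20.6155
d((-1, 1), (13, -2)) = 14.3178
d((-1, 1), (0, 9)) = 8.0623
d((13, -2), (0, 9)) = 17.0294

Closest pair: (16, -4) and (13, -2) with distance 3.6056

The closest pair is (16, -4) and (13, -2) with Euclidean distance 3.6056. For 7 points, brute-force pairwise comparison is shown above. For large n, the divide-and-conquer algorithm (sort by x, recurse on halves, check the dividing strip) achieves O(n log n).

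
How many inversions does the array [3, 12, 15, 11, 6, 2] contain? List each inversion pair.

Finding inversions in [3, 12, 15, 11, 6, 2]:

(0, 5): arr[0]=3 > arr[5]=2
(1, 3): arr[1]=12 > arr[3]=11
(1, 4): arr[1]=12 > arr[4]=6
(1, 5): arr[1]=12 > arr[5]=2
(2, 3): arr[2]=15 > arr[3]=11
(2, 4): arr[2]=15 > arr[4]=6
(2, 5): arr[2]=15 > arr[5]=2
(3, 4): arr[3]=11 > arr[4]=6
(3, 5): arr[3]=11 > arr[5]=2
(4, 5): arr[4]=6 > arr[5]=2

Total inversions: 10

The array has 10 inversion(s): (0,5), (1,3), (1,4), (1,5), (2,3), (2,4), (2,5), (3,4), (3,5), (4,5). Each pair (i,j) satisfies i < j and arr[i] > arr[j].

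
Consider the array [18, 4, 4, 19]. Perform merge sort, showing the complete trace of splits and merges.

Merge sort trace:

Split: [18, 4, 4, 19] -> [18, 4] and [4, 19]
  Split: [18, 4] -> [18] and [4]
  Merge: [18] + [4] -> [4, 18]
  Split: [4, 19] -> [4] and [19]
  Merge: [4] + [19] -> [4, 19]
Merge: [4, 18] + [4, 19] -> [4, 4, 18, 19]

Final sorted array: [4, 4, 18, 19]

The merge sort proceeds by recursively splitting the array and merging sorted halves.
After all merges, the sorted array is [4, 4, 18, 19].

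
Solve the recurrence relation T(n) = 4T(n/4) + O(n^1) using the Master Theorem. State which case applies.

Master Theorem for T(n) = 4T(n/4) + O(n^1):

a = 4, b = 4, c = 1
log_b(a) = log_4(4) = 1.0000

Case 2: c = 1 = log_4(4) = 1.0000
T(n) = O(n^1 log n) = O(n log n)

For T(n) = 4T(n/4) + O(n^1): log_4(4) = 1.0000. This is Case 2 of the Master Theorem (c = log_b(a), equal work at all levels), giving O(n log n).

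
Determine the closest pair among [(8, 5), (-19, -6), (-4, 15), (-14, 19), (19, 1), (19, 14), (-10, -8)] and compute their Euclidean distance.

Computing all pairwise distances among 7 points:

d((8, 5), (-19, -6)) = 29.1548
d((8, 5), (-4, 15)) = 15.6205
d((8, 5), (-14, 19)) = 26.0768
d((8, 5), (19, 1)) = 11.7047
d((8, 5), (19, 14)) = 14.2127
d((8, 5), (-10, -8)) = 22.2036
d((-19, -6), (-4, 15)) = 25.807
d((-19, -6), (-14, 19)) = 25.4951
d((-19, -6), (19, 1)) = 38.6394
d((-19, -6), (19, 14)) = 42.9418
d((-19, -6), (-10, -8)) = 9.2195 <-- minimum
d((-4, 15), (-14, 19)) = 10.7703
d((-4, 15), (19, 1)) = 26.9258
d((-4, 15), (19, 14)) = 23.0217
d((-4, 15), (-10, -8)) = 23.7697
d((-14, 19), (19, 1)) = 37.5899
d((-14, 19), (19, 14)) = 33.3766
d((-14, 19), (-10, -8)) = 27.2947
d((19, 1), (19, 14)) = 13.0
d((19, 1), (-10, -8)) = 30.3645
d((19, 14), (-10, -8)) = 36.4005

Closest pair: (-19, -6) and (-10, -8) with distance 9.2195

The closest pair is (-19, -6) and (-10, -8) with Euclidean distance 9.2195. For 7 points, brute-force pairwise comparison is shown above. For large n, the divide-and-conquer algorithm (sort by x, recurse on halves, check the dividing strip) achieves O(n log n).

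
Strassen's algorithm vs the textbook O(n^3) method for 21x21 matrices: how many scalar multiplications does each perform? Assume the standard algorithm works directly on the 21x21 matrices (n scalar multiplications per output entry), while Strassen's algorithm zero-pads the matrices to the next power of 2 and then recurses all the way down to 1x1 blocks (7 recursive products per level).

Matrix multiplication for 21x21 matrices:

Strassen's algorithm requires power-of-2 dimensions. Pad 21x21 to 32x32 (next power of 2).

Standard algorithm: 21^3 = 9261 multiplications
Strassen's algorithm: 7^(log2(32)) = 7^5 = 16807 multiplications
Difference: 9261 - 16807 = -7546 (Strassen uses MORE here due to padding overhead — for small or just-over-power-of-2 n, padding can outweigh the per-level savings)

Standard: 9261 multiplications (21^3). Strassen: 16807 multiplications (7^5, after padding to 32x32). Strassen reduces 8 recursive multiplications to 7 at each level.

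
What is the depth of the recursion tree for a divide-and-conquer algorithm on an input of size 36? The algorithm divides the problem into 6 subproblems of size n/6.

For divide and conquer with division factor 6:

Problem sizes at each level:
Level 0: 36
Level 1: 6
Level 2: 1

The root is level 0 and the size-1 base case is level 2 (the tree spans levels 0 through 2, i.e. 3 levels counting the root), so the depth is the number of divisions: log_6(36) = 2

The recursion tree depth is log_6(36) = 2. At each level, the problem size is divided by 6, so it takes 2 divisions to reduce to a base case of size 1. The algorithm makes 6 recursive calls at each level.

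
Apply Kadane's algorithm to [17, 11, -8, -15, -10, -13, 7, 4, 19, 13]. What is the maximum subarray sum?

Using Kadane's algorithm on [17, 11, -8, -15, -10, -13, 7, 4, 19, 13]:

Scanning through the array:
Position 1 (value 11): max_ending_here = 28, max_so_far = 28
Position 2 (value -8): max_ending_here = 20, max_so_far = 28
Position 3 (value -15): max_ending_here = 5, max_so_far = 28
Position 4 (value -10): max_ending_here = -5, max_so_far = 28
Position 5 (value -13): max_ending_here = -13, max_so_far = 28
Position 6 (value 7): max_ending_here = 7, max_so_far = 28
Position 7 (value 4): max_ending_here = 11, max_so_far = 28
Position 8 (value 19): max_ending_here = 30, max_so_far = 30
Position 9 (value 13): max_ending_here = 43, max_so_far = 43

Maximum subarray: [7, 4, 19, 13]
Maximum sum: 43

The maximum subarray is [7, 4, 19, 13] with sum 43. This subarray runs from index 6 to index 9.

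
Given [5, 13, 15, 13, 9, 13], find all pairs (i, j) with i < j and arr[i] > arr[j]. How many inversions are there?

Finding inversions in [5, 13, 15, 13, 9, 13]:

(1, 4): arr[1]=13 > arr[4]=9
(2, 3): arr[2]=15 > arr[3]=13
(2, 4): arr[2]=15 > arr[4]=9
(2, 5): arr[2]=15 > arr[5]=13
(3, 4): arr[3]=13 > arr[4]=9

Total inversions: 5

The array has 5 inversion(s): (1,4), (2,3), (2,4), (2,5), (3,4). Each pair (i,j) satisfies i < j and arr[i] > arr[j].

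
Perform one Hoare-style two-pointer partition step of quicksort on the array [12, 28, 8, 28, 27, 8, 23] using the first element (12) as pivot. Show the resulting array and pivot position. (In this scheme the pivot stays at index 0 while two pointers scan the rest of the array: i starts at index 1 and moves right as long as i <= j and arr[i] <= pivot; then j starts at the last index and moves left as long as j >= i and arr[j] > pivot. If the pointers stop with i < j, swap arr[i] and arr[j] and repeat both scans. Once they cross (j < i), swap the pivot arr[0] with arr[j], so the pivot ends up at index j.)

Hoare-style two-pointer partition with pivot = 12:

Initial array: [12, 28, 8, 28, 27, 8, 23]

Pointers start at i = 1, j = 6.
i stops at index 1 (arr[1]=28 > 12), j stops at index 5 (arr[5]=8 <= 12): swap arr[1] and arr[5], array becomes [12, 8, 8, 28, 27, 28, 23]
i ends at 3, j ends at 2: the pointers have crossed (j < i), so scanning stops.

Swap pivot arr[0] with arr[2] to place pivot at position 2: [8, 8, 12, 28, 27, 28, 23]
Pivot position: 2

After partitioning with pivot 12, the array becomes [8, 8, 12, 28, 27, 28, 23]. The pivot is placed at index 2. All elements to the left of the pivot are <= 12, and all elements to the right are > 12.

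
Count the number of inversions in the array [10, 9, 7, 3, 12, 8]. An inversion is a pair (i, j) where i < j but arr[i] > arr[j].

Finding inversions in [10, 9, 7, 3, 12, 8]:

(0, 1): arr[0]=10 > arr[1]=9
(0, 2): arr[0]=10 > arr[2]=7
(0, 3): arr[0]=10 > arr[3]=3
(0, 5): arr[0]=10 > arr[5]=8
(1, 2): arr[1]=9 > arr[2]=7
(1, 3): arr[1]=9 > arr[3]=3
(1, 5): arr[1]=9 > arr[5]=8
(2, 3): arr[2]=7 > arr[3]=3
(4, 5): arr[4]=12 > arr[5]=8

Total inversions: 9

The array has 9 inversion(s): (0,1), (0,2), (0,3), (0,5), (1,2), (1,3), (1,5), (2,3), (4,5). Each pair (i,j) satisfies i < j and arr[i] > arr[j].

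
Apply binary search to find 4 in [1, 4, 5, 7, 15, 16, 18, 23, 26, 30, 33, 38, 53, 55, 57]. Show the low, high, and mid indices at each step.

Binary search for 4 in [1, 4, 5, 7, 15, 16, 18, 23, 26, 30, 33, 38, 53, 55, 57]:

lo=0, hi=14, mid=7, arr[mid]=23 -> 23 > 4, search left half
lo=0, hi=6, mid=3, arr[mid]=7 -> 7 > 4, search left half
lo=0, hi=2, mid=1, arr[mid]=4 -> Found target at index 1!

Binary search finds 4 at index 1 after 3 comparisons. The search repeatedly halves the search space by comparing with the middle element.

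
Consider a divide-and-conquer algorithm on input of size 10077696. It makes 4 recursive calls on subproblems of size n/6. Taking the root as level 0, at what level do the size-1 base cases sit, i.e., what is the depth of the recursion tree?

For divide and conquer with division factor 6:

Problem sizes at each level:
Level 0: 10077696
Level 1: 1679616
Level 2: 279936
Level 3: 46656
Level 4: 7776
Level 5: 1296
Level 6: 216
Level 7: 36
Level 8: 6
Level 9: 1

The root is level 0 and the size-1 base case is level 9 (the tree spans levels 0 through 9, i.e. 10 levels counting the root), so the depth is the number of divisions: log_6(10077696) = 9

The recursion tree depth is log_6(10077696) = 9. At each level, the problem size is divided by 6, so it takes 9 divisions to reduce to a base case of size 1. The algorithm makes 4 recursive calls at each level.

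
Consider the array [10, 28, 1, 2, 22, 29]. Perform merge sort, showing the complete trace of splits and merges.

Merge sort trace:

Split: [10, 28, 1, 2, 22, 29] -> [10, 28, 1] and [2, 22, 29]
  Split: [10, 28, 1] -> [10] and [28, 1]
    Split: [28, 1] -> [28] and [1]
    Merge: [28] + [1] -> [1, 28]
  Merge: [10] + [1, 28] -> [1, 10, 28]
  Split: [2, 22, 29] -> [2] and [22, 29]
    Split: [22, 29] -> [22] and [29]
    Merge: [22] + [29] -> [22, 29]
  Merge: [2] + [22, 29] -> [2, 22, 29]
Merge: [1, 10, 28] + [2, 22, 29] -> [1, 2, 10, 22, 28, 29]

Final sorted array: [1, 2, 10, 22, 28, 29]

The merge sort proceeds by recursively splitting the array and merging sorted halves.
After all merges, the sorted array is [1, 2, 10, 22, 28, 29].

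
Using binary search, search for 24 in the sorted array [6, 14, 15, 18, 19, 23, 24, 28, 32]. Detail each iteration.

Binary search for 24 in [6, 14, 15, 18, 19, 23, 24, 28, 32]:

lo=0, hi=8, mid=4, arr[mid]=19 -> 19 < 24, search right half
lo=5, hi=8, mid=6, arr[mid]=24 -> Found target at index 6!

Binary search finds 24 at index 6 after 2 comparisons. The search repeatedly halves the search space by comparing with the middle element.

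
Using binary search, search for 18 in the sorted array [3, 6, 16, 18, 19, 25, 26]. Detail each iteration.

Binary search for 18 in [3, 6, 16, 18, 19, 25, 26]:

lo=0, hi=6, mid=3, arr[mid]=18 -> Found target at index 3!

Binary search finds 18 at index 3 after 1 comparisons. The search repeatedly halves the search space by comparing with the middle element.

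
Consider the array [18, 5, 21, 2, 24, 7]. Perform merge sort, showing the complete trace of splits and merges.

Merge sort trace:

Split: [18, 5, 21, 2, 24, 7] -> [18, 5, 21] and [2, 24, 7]
  Split: [18, 5, 21] -> [18] and [5, 21]
    Split: [5, 21] -> [5] and [21]
    Merge: [5] + [21] -> [5, 21]
  Merge: [18] + [5, 21] -> [5, 18, 21]
  Split: [2, 24, 7] -> [2] and [24, 7]
    Split: [24, 7] -> [24] and [7]
    Merge: [24] + [7] -> [7, 24]
  Merge: [2] + [7, 24] -> [2, 7, 24]
Merge: [5, 18, 21] + [2, 7, 24] -> [2, 5, 7, 18, 21, 24]

Final sorted array: [2, 5, 7, 18, 21, 24]

The merge sort proceeds by recursively splitting the array and merging sorted halves.
After all merges, the sorted array is [2, 5, 7, 18, 21, 24].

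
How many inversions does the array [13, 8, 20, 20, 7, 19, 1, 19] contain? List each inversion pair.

Finding inversions in [13, 8, 20, 20, 7, 19, 1, 19]:

(0, 1): arr[0]=13 > arr[1]=8
(0, 4): arr[0]=13 > arr[4]=7
(0, 6): arr[0]=13 > arr[6]=1
(1, 4): arr[1]=8 > arr[4]=7
(1, 6): arr[1]=8 > arr[6]=1
(2, 4): arr[2]=20 > arr[4]=7
(2, 5): arr[2]=20 > arr[5]=19
(2, 6): arr[2]=20 > arr[6]=1
(2, 7): arr[2]=20 > arr[7]=19
(3, 4): arr[3]=20 > arr[4]=7
(3, 5): arr[3]=20 > arr[5]=19
(3, 6): arr[3]=20 > arr[6]=1
(3, 7): arr[3]=20 > arr[7]=19
(4, 6): arr[4]=7 > arr[6]=1
(5, 6): arr[5]=19 > arr[6]=1

Total inversions: 15

The array has 15 inversion(s): (0,1), (0,4), (0,6), (1,4), (1,6), (2,4), (2,5), (2,6), (2,7), (3,4), (3,5), (3,6), (3,7), (4,6), (5,6). Each pair (i,j) satisfies i < j and arr[i] > arr[j].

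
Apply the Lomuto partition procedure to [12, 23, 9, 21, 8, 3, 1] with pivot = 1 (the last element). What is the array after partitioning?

Lomuto partition with pivot = 1:

Initial array: [12, 23, 9, 21, 8, 3, 1]

arr[0]=12 > 1: no swap
arr[1]=23 > 1: no swap
arr[2]=9 > 1: no swap
arr[3]=21 > 1: no swap
arr[4]=8 > 1: no swap
arr[5]=3 > 1: no swap

Place pivot at position 0: [1, 23, 9, 21, 8, 3, 12]
Pivot position: 0

After partitioning with pivot 1, the array becomes [1, 23, 9, 21, 8, 3, 12]. The pivot is placed at index 0. All elements to the left of the pivot are <= 1, and all elements to the right are > 1.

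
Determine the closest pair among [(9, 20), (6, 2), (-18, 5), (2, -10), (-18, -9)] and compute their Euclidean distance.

Computing all pairwise distances among 5 points:

d((9, 20), (6, 2)) = 18.2483
d((9, 20), (-18, 5)) = 30.8869
d((9, 20), (2, -10)) = 30.8058
d((9, 20), (-18, -9)) = 39.6232
d((6, 2), (-18, 5)) = 24.1868
d((6, 2), (2, -10)) = 12.6491 <-- minimum
d((6, 2), (-18, -9)) = 26.4008
d((-18, 5), (2, -10)) = 25.0
d((-18, 5), (-18, -9)) = 14.0
d((2, -10), (-18, -9)) = 20.025

Closest pair: (6, 2) and (2, -10) with distance 12.6491

The closest pair is (6, 2) and (2, -10) with Euclidean distance 12.6491. For 5 points, brute-force pairwise comparison is shown above. For large n, the divide-and-conquer algorithm (sort by x, recurse on halves, check the dividing strip) achieves O(n log n).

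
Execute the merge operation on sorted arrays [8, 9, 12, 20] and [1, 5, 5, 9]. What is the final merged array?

Merging process:

Compare 8 vs 1: take 1 from right. Merged: [1]
Compare 8 vs 5: take 5 from right. Merged: [1, 5]
Compare 8 vs 5: take 5 from right. Merged: [1, 5, 5]
Compare 8 vs 9: take 8 from left. Merged: [1, 5, 5, 8]
Compare 9 vs 9: take 9 from left. Merged: [1, 5, 5, 8, 9]
Compare 12 vs 9: take 9 from right. Merged: [1, 5, 5, 8, 9, 9]
Append remaining from left: [12, 20]. Merged: [1, 5, 5, 8, 9, 9, 12, 20]

Final merged array: [1, 5, 5, 8, 9, 9, 12, 20]
Total comparisons: 6

The merged array is [1, 5, 5, 8, 9, 9, 12, 20], requiring 6 comparisons. The merge step runs in O(n) time where n is the total number of elements.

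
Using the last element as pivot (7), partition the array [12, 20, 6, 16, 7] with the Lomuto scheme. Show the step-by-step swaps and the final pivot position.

Lomuto partition with pivot = 7:

Initial array: [12, 20, 6, 16, 7]

arr[0]=12 > 7: no swap
arr[1]=20 > 7: no swap
arr[2]=6 <= 7: swap with position 0, array becomes [6, 20, 12, 16, 7]
arr[3]=16 > 7: no swap

Place pivot at position 1: [6, 7, 12, 16, 20]
Pivot position: 1

After partitioning with pivot 7, the array becomes [6, 7, 12, 16, 20]. The pivot is placed at index 1. All elements to the left of the pivot are <= 7, and all elements to the right are > 7.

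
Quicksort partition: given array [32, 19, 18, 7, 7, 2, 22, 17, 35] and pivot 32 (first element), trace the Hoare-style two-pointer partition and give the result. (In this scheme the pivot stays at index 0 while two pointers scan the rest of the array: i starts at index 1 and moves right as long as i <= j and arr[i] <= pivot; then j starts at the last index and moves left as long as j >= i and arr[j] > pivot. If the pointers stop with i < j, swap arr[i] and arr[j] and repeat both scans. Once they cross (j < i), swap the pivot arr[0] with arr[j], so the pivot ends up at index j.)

Hoare-style two-pointer partition with pivot = 32:

Initial array: [32, 19, 18, 7, 7, 2, 22, 17, 35]

Pointers start at i = 1, j = 8.
i ends at 8, j ends at 7: the pointers have crossed (j < i), so scanning stops.

Swap pivot arr[0] with arr[7] to place pivot at position 7: [17, 19, 18, 7, 7, 2, 22, 32, 35]
Pivot position: 7

After partitioning with pivot 32, the array becomes [17, 19, 18, 7, 7, 2, 22, 32, 35]. The pivot is placed at index 7. All elements to the left of the pivot are <= 32, and all elements to the right are > 32.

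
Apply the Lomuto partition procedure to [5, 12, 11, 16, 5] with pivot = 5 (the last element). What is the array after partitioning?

Lomuto partition with pivot = 5:

Initial array: [5, 12, 11, 16, 5]

arr[0]=5 <= 5: swap with position 0, array becomes [5, 12, 11, 16, 5]
arr[1]=12 > 5: no swap
arr[2]=11 > 5: no swap
arr[3]=16 > 5: no swap

Place pivot at position 1: [5, 5, 11, 16, 12]
Pivot position: 1

After partitioning with pivot 5, the array becomes [5, 5, 11, 16, 12]. The pivot is placed at index 1. All elements to the left of the pivot are <= 5, and all elements to the right are > 5.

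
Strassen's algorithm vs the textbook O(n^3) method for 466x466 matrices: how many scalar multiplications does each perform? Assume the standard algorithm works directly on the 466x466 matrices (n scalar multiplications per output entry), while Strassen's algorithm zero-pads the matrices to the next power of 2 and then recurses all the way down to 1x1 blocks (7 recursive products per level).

Matrix multiplication for 466x466 matrices:

Strassen's algorithm requires power-of-2 dimensions. Pad 466x466 to 512x512 (next power of 2).

Standard algorithm: 466^3 = 101194696 multiplications
Strassen's algorithm: 7^(log2(512)) = 7^9 = 40353607 multiplications
Savings: 101194696 - 40353607 = 60841089 multiplications

Standard: 101194696 multiplications (466^3). Strassen: 40353607 multiplications (7^9, after padding to 512x512). Strassen reduces 8 recursive multiplications to 7 at each level.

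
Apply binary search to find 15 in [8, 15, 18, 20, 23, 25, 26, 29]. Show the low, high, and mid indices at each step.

Binary search for 15 in [8, 15, 18, 20, 23, 25, 26, 29]:

lo=0, hi=7, mid=3, arr[mid]=20 -> 20 > 15, search left half
lo=0, hi=2, mid=1, arr[mid]=15 -> Found target at index 1!

Binary search finds 15 at index 1 after 2 comparisons. The search repeatedly halves the search space by comparing with the middle element.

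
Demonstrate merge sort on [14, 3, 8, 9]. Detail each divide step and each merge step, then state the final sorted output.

Merge sort trace:

Split: [14, 3, 8, 9] -> [14, 3] and [8, 9]
  Split: [14, 3] -> [14] and [3]
  Merge: [14] + [3] -> [3, 14]
  Split: [8, 9] -> [8] and [9]
  Merge: [8] + [9] -> [8, 9]
Merge: [3, 14] + [8, 9] -> [3, 8, 9, 14]

Final sorted array: [3, 8, 9, 14]

The merge sort proceeds by recursively splitting the array and merging sorted halves.
After all merges, the sorted array is [3, 8, 9, 14].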